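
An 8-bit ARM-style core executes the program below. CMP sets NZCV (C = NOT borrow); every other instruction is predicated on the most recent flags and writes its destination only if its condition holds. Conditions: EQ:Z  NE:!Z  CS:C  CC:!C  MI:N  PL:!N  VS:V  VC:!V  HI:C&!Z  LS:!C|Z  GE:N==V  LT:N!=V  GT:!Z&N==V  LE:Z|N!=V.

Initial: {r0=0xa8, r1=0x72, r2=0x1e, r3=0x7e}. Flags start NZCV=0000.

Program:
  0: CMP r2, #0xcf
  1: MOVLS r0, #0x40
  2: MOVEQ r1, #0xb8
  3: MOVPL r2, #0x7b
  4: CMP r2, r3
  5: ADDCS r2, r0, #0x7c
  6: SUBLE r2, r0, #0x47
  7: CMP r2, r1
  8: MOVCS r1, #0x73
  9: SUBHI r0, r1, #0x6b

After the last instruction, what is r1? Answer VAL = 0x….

[0] flags=0000 → (cmp)
[1] flags=0000 LS?T → r0=0x40
[2] flags=0000 EQ?F → skip
[3] flags=0000 PL?T → r2=0x7b
[4] flags=1000 → (cmp)
[5] flags=1000 CS?F → skip
[6] flags=1000 LE?T → r2=0xf9
[7] flags=1010 → (cmp)
[8] flags=1010 CS?T → r1=0x73
[9] flags=1010 HI?T → r0=0x08

VAL = 0x73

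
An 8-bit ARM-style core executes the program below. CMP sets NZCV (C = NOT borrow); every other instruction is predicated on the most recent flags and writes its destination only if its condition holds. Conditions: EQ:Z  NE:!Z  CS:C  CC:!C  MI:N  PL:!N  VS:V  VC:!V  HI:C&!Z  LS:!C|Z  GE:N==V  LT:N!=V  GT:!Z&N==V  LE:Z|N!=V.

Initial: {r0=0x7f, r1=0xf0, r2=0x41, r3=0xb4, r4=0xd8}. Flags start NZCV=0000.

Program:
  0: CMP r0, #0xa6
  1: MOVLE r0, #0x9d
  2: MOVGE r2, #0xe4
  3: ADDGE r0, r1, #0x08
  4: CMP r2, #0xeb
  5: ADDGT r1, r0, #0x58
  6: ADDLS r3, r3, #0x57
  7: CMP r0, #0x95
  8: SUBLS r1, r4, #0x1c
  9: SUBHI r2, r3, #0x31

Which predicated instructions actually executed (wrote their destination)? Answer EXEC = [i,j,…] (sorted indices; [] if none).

0: ✓ CMP  NZCV=1001
1: · MOVLE
2: ✓ MOVGE  r2←0xe4
3: ✓ ADDGE  r0←0xf8
4: ✓ CMP  NZCV=1000
5: · ADDGT
6: ✓ ADDLS  r3←0x0b
7: ✓ CMP  NZCV=0010
8: · SUBLS
9: ✓ SUBHI  r2←0xda

EXEC = [2,3,6,9]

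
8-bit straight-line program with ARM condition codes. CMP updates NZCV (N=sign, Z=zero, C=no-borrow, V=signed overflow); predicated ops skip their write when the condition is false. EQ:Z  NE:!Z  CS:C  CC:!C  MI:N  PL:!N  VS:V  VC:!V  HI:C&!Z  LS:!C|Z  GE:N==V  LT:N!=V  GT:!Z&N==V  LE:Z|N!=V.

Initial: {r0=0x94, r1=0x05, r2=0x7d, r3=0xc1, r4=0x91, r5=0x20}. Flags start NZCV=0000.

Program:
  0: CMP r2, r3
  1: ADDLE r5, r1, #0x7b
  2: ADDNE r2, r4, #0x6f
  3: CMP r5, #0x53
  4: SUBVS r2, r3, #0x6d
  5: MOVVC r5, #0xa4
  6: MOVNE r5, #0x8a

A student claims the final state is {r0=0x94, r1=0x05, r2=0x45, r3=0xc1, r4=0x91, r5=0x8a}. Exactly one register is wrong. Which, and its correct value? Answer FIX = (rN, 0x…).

[0] flags=1001 → (cmp)
[1] flags=1001 LE?F → skip
[2] flags=1001 NE?T → r2=0x00
[3] flags=1000 → (cmp)
[4] flags=1000 VS?F → skip
[5] flags=1000 VC?T → r5=0xa4
[6] flags=1000 NE?T → r5=0x8a

FIX = (r2, 0x00)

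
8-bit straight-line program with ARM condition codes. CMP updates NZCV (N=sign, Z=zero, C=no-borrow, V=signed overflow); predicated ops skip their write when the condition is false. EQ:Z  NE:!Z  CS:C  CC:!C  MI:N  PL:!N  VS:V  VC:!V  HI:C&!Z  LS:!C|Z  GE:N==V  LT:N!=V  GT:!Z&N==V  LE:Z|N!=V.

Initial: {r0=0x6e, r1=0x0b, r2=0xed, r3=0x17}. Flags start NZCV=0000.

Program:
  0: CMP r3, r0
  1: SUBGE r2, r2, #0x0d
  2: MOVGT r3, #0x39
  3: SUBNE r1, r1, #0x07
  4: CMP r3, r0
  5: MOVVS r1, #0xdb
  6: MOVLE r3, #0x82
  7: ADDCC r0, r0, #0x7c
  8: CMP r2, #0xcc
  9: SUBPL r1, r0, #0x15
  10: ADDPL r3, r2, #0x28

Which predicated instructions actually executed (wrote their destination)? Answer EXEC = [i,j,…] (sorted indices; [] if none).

[0] flags=1000 → (cmp)
[1] flags=1000 GE?F → skip
[2] flags=1000 GT?F → skip
[3] flags=1000 NE?T → r1=0x04
[4] flags=1000 → (cmp)
[5] flags=1000 VS?F → skip
[6] flags=1000 LE?T → r3=0x82
[7] flags=1000 CC?T → r0=0xea
[8] flags=0010 → (cmp)
[9] flags=0010 PL?T → r1=0xd5
[10] flags=0010 PL?T → r3=0x15

EXEC = [3,6,7,9,10]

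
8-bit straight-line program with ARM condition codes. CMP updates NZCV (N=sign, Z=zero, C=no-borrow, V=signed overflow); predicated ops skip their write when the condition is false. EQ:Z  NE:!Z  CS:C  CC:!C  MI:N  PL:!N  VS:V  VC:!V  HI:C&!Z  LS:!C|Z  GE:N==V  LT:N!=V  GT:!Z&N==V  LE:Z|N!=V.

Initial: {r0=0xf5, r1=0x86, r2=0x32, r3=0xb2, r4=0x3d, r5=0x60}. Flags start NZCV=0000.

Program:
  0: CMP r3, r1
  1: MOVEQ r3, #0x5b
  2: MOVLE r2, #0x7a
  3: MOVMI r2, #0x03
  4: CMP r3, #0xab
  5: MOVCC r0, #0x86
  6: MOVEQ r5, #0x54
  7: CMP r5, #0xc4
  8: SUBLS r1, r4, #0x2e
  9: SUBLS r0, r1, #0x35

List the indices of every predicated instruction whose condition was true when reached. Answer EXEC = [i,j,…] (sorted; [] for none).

EXEC = [8,9]

[0] flags=0010 → (cmp)
[1] flags=0010 EQ?F → skip
[2] flags=0010 LE?F → skip
[3] flags=0010 MI?F → skip
[4] flags=0010 → (cmp)
[5] flags=0010 CC?F → skip
[6] flags=0010 EQ?F → skip
[7] flags=1001 → (cmp)
[8] flags=1001 LS?T → r1=0x0f
[9] flags=1001 LS?T → r0=0xda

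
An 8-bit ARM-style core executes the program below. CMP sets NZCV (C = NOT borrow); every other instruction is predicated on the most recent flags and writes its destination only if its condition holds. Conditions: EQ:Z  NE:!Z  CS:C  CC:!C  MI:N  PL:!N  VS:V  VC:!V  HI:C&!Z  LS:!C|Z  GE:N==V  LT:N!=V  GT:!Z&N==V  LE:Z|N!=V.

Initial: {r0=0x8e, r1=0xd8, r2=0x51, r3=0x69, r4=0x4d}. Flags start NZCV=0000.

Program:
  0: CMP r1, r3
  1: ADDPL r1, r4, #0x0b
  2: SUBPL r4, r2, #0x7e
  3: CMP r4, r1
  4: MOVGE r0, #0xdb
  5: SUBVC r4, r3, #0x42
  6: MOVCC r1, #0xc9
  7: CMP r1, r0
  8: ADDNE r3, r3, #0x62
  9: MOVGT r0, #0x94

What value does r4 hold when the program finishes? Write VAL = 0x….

[0] flags=0011 → (cmp)
[1] flags=0011 PL?T → r1=0x58
[2] flags=0011 PL?T → r4=0xd3
[3] flags=0011 → (cmp)
[4] flags=0011 GE?F → skip
[5] flags=0011 VC?F → skip
[6] flags=0011 CC?F → skip
[7] flags=1001 → (cmp)
[8] flags=1001 NE?T → r3=0xcb
[9] flags=1001 GT?T → r0=0x94

VAL = 0xd3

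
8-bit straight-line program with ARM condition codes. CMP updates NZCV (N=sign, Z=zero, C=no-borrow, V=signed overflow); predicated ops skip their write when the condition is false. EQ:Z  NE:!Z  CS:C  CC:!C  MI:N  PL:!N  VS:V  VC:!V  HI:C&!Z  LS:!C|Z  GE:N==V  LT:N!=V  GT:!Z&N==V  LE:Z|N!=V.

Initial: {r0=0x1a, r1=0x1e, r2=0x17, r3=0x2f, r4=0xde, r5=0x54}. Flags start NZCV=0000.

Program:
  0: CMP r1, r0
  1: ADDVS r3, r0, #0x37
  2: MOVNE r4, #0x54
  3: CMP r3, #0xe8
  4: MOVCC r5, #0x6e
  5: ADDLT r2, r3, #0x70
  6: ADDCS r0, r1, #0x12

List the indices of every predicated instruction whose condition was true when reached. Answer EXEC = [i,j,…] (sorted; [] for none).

0: ✓ CMP  NZCV=0010
1: · ADDVS
2: ✓ MOVNE  r4←0x54
3: ✓ CMP  NZCV=0000
4: ✓ MOVCC  r5←0x6e
5: · ADDLT
6: · ADDCS

EXEC = [2,4]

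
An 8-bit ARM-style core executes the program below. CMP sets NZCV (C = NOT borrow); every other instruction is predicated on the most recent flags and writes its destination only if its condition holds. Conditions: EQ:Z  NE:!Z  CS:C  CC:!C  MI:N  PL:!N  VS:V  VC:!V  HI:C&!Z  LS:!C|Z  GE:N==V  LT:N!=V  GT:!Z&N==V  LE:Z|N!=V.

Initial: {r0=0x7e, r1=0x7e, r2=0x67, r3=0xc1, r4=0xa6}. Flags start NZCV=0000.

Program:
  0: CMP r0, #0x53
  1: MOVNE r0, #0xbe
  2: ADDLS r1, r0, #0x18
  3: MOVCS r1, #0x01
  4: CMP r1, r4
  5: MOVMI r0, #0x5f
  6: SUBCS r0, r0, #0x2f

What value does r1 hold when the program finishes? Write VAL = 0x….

0: ✓ CMP  NZCV=0010
1: ✓ MOVNE  r0←0xbe
2: · ADDLS
3: ✓ MOVCS  r1←0x01
4: ✓ CMP  NZCV=0000
5: · MOVMI
6: · SUBCS

VAL = 0x01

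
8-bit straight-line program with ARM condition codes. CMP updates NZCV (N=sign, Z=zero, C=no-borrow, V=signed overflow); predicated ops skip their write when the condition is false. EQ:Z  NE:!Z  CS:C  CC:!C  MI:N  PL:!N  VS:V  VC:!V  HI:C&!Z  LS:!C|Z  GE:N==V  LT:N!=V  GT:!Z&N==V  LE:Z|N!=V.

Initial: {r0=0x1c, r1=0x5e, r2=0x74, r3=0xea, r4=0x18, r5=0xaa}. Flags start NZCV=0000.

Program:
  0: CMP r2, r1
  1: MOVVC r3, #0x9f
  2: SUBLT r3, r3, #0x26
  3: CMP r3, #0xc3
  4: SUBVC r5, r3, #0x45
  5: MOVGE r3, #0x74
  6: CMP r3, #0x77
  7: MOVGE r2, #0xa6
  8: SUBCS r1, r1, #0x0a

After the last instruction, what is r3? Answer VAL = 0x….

0: ✓ CMP  NZCV=0010
1: ✓ MOVVC  r3←0x9f
2: · SUBLT
3: ✓ CMP  NZCV=1000
4: ✓ SUBVC  r5←0x5a
5: · MOVGE
6: ✓ CMP  NZCV=0011
7: · MOVGE
8: ✓ SUBCS  r1←0x54

VAL = 0x9f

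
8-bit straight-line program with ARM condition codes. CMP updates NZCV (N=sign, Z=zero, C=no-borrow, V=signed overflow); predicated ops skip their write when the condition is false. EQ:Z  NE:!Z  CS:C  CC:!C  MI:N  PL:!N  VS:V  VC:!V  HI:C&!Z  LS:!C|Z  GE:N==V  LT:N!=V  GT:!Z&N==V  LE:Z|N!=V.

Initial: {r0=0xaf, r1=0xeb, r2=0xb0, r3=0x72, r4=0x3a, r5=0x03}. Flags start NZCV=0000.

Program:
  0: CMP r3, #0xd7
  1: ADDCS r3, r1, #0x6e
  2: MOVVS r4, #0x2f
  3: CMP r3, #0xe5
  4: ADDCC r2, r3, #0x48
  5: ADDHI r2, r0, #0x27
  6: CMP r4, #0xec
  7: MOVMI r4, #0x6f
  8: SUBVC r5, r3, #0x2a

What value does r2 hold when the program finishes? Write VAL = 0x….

VAL = 0xba

[0] flags=1001 → (cmp)
[1] flags=1001 CS?F → skip
[2] flags=1001 VS?T → r4=0x2f
[3] flags=1001 → (cmp)
[4] flags=1001 CC?T → r2=0xba
[5] flags=1001 HI?F → skip
[6] flags=0000 → (cmp)
[7] flags=0000 MI?F → skip
[8] flags=0000 VC?T → r5=0x48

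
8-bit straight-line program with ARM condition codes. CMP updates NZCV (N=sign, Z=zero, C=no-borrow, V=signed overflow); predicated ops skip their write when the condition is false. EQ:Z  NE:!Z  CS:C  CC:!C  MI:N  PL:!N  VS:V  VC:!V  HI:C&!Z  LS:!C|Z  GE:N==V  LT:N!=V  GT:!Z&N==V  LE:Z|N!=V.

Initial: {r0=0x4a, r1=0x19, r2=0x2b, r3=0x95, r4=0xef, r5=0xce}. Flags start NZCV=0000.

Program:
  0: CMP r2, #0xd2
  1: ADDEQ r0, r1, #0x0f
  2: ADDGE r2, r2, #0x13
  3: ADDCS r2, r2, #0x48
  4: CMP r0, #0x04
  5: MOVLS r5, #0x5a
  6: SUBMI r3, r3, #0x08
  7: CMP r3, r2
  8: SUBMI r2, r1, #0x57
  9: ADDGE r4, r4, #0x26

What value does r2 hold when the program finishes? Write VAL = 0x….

VAL = 0x3e

0: ✓ CMP  NZCV=0000
1: · ADDEQ
2: ✓ ADDGE  r2←0x3e
3: · ADDCS
4: ✓ CMP  NZCV=0010
5: · MOVLS
6: · SUBMI
7: ✓ CMP  NZCV=0011
8: · SUBMI
9: · ADDGE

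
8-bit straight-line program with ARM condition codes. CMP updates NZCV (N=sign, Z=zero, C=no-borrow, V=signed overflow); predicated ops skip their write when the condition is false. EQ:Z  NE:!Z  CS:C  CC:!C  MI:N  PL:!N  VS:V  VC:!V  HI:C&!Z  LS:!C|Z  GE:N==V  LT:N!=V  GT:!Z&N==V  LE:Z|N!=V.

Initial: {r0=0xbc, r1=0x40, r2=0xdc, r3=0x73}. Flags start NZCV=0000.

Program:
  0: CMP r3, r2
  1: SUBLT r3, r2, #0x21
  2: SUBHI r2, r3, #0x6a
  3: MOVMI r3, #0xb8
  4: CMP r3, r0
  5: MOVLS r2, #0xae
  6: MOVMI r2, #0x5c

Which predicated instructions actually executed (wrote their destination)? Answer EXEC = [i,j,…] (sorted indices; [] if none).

[0] flags=1001 → (cmp)
[1] flags=1001 LT?F → skip
[2] flags=1001 HI?F → skip
[3] flags=1001 MI?T → r3=0xb8
[4] flags=1000 → (cmp)
[5] flags=1000 LS?T → r2=0xae
[6] flags=1000 MI?T → r2=0x5c

EXEC = [3,5,6]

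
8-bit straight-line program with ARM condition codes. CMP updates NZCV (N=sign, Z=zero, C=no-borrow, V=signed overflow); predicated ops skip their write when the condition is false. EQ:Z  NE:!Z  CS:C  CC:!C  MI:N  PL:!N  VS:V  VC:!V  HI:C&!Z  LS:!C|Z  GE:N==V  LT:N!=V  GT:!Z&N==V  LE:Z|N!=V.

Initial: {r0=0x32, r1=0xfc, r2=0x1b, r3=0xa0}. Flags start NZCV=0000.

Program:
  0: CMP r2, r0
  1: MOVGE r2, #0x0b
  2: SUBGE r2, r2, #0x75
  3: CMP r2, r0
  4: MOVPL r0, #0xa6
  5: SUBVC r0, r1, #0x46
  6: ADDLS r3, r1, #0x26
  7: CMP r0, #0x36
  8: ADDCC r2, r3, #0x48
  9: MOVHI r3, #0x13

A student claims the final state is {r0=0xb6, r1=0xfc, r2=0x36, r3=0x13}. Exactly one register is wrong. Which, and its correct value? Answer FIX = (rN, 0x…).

0: ✓ CMP  NZCV=1000
1: · MOVGE
2: · SUBGE
3: ✓ CMP  NZCV=1000
4: · MOVPL
5: ✓ SUBVC  r0←0xb6
6: ✓ ADDLS  r3←0x22
7: ✓ CMP  NZCV=1010
8: · ADDCC
9: ✓ MOVHI  r3←0x13

FIX = (r2, 0x1b)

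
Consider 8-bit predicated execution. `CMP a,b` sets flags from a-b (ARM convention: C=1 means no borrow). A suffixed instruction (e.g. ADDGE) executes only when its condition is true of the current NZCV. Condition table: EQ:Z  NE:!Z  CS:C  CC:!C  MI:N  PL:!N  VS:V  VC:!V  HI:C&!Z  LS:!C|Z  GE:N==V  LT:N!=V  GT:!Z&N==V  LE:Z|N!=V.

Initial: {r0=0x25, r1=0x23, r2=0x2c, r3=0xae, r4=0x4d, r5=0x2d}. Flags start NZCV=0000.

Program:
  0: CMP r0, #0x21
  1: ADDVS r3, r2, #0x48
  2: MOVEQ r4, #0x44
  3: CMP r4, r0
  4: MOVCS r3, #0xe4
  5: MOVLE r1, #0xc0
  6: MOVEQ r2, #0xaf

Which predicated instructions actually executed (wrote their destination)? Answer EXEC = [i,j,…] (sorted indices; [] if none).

EXEC = [4]

[0] flags=0010 → (cmp)
[1] flags=0010 VS?F → skip
[2] flags=0010 EQ?F → skip
[3] flags=0010 → (cmp)
[4] flags=0010 CS?T → r3=0xe4
[5] flags=0010 LE?F → skip
[6] flags=0010 EQ?F → skip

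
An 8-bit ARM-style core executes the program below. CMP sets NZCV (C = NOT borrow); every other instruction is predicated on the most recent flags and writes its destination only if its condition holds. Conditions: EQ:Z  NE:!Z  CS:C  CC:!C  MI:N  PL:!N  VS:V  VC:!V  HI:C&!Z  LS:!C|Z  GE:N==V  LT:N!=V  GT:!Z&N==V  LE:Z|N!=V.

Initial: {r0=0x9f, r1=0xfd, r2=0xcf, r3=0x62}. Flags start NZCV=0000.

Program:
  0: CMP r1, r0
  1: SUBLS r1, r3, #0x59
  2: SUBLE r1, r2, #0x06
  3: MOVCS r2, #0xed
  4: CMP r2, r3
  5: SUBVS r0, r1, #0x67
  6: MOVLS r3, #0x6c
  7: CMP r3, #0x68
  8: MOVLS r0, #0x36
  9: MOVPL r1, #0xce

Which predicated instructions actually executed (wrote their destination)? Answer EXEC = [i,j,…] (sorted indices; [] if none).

EXEC = [3,8]

0: ✓ CMP  NZCV=0010
1: · SUBLS
2: · SUBLE
3: ✓ MOVCS  r2←0xed
4: ✓ CMP  NZCV=1010
5: · SUBVS
6: · MOVLS
7: ✓ CMP  NZCV=1000
8: ✓ MOVLS  r0←0x36
9: · MOVPL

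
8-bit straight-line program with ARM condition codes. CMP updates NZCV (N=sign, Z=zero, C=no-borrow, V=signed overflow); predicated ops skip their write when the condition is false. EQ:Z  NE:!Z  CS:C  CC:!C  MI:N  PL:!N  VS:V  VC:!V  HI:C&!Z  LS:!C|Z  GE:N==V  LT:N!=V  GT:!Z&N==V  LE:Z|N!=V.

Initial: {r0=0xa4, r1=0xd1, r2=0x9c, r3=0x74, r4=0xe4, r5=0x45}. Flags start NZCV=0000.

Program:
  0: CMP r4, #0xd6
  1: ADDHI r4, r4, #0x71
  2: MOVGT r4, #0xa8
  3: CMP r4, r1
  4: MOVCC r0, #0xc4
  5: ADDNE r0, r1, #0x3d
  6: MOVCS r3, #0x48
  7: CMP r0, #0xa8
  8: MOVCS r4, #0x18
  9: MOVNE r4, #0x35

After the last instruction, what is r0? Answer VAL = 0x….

[0] flags=0010 → (cmp)
[1] flags=0010 HI?T → r4=0x55
[2] flags=0010 GT?T → r4=0xa8
[3] flags=1000 → (cmp)
[4] flags=1000 CC?T → r0=0xc4
[5] flags=1000 NE?T → r0=0x0e
[6] flags=1000 CS?F → skip
[7] flags=0000 → (cmp)
[8] flags=0000 CS?F → skip
[9] flags=0000 NE?T → r4=0x35

VAL = 0x0e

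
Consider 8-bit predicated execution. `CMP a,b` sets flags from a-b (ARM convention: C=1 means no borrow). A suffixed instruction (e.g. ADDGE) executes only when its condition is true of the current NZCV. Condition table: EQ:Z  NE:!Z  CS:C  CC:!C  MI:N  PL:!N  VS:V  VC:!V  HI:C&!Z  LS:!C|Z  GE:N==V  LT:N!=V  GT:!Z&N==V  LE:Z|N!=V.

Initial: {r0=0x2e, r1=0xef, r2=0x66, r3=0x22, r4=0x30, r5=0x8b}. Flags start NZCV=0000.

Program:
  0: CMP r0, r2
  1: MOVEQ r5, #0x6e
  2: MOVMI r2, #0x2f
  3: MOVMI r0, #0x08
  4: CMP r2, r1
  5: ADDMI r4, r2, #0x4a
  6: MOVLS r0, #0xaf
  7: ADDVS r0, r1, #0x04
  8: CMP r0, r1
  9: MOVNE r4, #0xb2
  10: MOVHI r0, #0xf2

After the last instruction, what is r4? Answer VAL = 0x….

[0] flags=1000 → (cmp)
[1] flags=1000 EQ?F → skip
[2] flags=1000 MI?T → r2=0x2f
[3] flags=1000 MI?T → r0=0x08
[4] flags=0000 → (cmp)
[5] flags=0000 MI?F → skip
[6] flags=0000 LS?T → r0=0xaf
[7] flags=0000 VS?F → skip
[8] flags=1000 → (cmp)
[9] flags=1000 NE?T → r4=0xb2
[10] flags=1000 HI?F → skip

VAL = 0xb2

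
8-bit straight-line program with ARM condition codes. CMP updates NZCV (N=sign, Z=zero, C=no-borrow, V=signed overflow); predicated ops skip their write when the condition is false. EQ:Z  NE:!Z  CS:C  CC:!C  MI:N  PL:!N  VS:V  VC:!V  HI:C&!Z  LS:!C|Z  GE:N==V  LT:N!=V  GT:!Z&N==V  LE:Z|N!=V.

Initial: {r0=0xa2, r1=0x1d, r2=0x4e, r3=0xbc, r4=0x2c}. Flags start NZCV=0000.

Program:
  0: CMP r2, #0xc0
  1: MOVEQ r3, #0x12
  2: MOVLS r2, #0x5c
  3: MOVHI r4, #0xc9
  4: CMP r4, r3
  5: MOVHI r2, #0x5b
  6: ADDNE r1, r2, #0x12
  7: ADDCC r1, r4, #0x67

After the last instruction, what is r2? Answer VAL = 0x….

VAL = 0x5c

0: ✓ CMP  NZCV=1001
1: · MOVEQ
2: ✓ MOVLS  r2←0x5c
3: · MOVHI
4: ✓ CMP  NZCV=0000
5: · MOVHI
6: ✓ ADDNE  r1←0x6e
7: ✓ ADDCC  r1←0x93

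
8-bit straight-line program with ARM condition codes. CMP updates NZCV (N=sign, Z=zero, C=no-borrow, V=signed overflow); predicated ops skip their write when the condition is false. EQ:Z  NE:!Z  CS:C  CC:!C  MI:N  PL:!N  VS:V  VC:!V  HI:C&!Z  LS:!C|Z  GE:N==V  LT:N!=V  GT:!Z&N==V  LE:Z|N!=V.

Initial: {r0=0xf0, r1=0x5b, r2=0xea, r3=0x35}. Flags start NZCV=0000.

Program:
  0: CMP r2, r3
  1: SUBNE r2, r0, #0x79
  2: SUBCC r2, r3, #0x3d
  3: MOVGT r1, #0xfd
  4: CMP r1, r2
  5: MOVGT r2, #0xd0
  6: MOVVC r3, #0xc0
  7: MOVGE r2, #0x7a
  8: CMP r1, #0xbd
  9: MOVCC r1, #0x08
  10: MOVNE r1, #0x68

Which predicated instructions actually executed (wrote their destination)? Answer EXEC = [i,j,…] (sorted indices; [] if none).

EXEC = [1,6,9,10]

0: ✓ CMP  NZCV=1010
1: ✓ SUBNE  r2←0x77
2: · SUBCC
3: · MOVGT
4: ✓ CMP  NZCV=1000
5: · MOVGT
6: ✓ MOVVC  r3←0xc0
7: · MOVGE
8: ✓ CMP  NZCV=1001
9: ✓ MOVCC  r1←0x08
10: ✓ MOVNE  r1←0x68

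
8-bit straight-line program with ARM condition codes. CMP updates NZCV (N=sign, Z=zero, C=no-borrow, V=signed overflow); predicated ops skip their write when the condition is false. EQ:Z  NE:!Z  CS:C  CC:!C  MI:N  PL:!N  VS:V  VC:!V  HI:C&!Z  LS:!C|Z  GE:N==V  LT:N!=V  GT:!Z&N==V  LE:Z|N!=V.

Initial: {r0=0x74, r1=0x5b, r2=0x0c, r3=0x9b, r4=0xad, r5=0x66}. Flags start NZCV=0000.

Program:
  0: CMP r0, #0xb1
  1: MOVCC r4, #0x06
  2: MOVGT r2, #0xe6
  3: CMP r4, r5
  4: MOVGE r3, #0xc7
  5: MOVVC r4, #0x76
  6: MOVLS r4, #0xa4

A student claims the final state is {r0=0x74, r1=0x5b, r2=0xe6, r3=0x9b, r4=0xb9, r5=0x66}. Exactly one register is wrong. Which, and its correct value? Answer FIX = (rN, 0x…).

FIX = (r4, 0xa4)

[0] flags=1001 → (cmp)
[1] flags=1001 CC?T → r4=0x06
[2] flags=1001 GT?T → r2=0xe6
[3] flags=1000 → (cmp)
[4] flags=1000 GE?F → skip
[5] flags=1000 VC?T → r4=0x76
[6] flags=1000 LS?T → r4=0xa4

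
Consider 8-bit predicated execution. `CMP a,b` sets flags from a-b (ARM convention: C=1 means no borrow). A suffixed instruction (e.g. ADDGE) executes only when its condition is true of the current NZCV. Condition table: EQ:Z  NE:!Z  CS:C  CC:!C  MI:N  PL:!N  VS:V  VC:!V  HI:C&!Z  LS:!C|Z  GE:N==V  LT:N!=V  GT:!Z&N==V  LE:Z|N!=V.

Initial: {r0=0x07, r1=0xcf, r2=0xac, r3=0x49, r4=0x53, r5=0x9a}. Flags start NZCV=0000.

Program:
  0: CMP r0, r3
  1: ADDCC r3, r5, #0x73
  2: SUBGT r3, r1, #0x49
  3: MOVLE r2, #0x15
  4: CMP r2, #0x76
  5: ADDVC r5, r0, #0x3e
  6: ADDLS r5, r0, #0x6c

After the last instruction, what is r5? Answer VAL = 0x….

VAL = 0x73

[0] flags=1000 → (cmp)
[1] flags=1000 CC?T → r3=0x0d
[2] flags=1000 GT?F → skip
[3] flags=1000 LE?T → r2=0x15
[4] flags=1000 → (cmp)
[5] flags=1000 VC?T → r5=0x45
[6] flags=1000 LS?T → r5=0x73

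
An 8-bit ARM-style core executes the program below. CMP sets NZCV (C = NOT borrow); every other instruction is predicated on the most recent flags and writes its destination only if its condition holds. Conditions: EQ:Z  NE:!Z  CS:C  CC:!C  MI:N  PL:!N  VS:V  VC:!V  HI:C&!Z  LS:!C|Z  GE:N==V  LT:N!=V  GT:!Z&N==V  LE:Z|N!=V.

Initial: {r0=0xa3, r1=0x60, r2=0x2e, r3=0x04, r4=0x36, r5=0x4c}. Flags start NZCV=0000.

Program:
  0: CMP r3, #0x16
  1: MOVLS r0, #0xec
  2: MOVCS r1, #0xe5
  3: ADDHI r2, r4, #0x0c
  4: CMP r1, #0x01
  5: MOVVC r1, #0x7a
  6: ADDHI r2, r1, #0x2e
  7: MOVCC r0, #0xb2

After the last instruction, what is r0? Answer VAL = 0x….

[0] flags=1000 → (cmp)
[1] flags=1000 LS?T → r0=0xec
[2] flags=1000 CS?F → skip
[3] flags=1000 HI?F → skip
[4] flags=0010 → (cmp)
[5] flags=0010 VC?T → r1=0x7a
[6] flags=0010 HI?T → r2=0xa8
[7] flags=0010 CC?F → skip

VAL = 0xec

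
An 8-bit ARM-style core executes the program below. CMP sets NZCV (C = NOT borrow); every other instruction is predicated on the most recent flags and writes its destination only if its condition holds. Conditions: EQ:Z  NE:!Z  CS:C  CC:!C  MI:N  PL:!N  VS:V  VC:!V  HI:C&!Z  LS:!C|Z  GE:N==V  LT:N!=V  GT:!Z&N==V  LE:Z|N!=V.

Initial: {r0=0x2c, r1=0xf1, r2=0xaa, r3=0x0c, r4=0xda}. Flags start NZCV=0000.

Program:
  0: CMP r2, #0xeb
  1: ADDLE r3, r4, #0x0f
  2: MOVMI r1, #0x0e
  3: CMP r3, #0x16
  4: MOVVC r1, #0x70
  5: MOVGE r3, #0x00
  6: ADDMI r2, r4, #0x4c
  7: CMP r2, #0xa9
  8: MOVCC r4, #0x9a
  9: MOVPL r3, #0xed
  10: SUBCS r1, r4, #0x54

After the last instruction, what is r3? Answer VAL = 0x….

0: ✓ CMP  NZCV=1000
1: ✓ ADDLE  r3←0xe9
2: ✓ MOVMI  r1←0x0e
3: ✓ CMP  NZCV=1010
4: ✓ MOVVC  r1←0x70
5: · MOVGE
6: ✓ ADDMI  r2←0x26
7: ✓ CMP  NZCV=0000
8: ✓ MOVCC  r4←0x9a
9: ✓ MOVPL  r3←0xed
10: · SUBCS

VAL = 0xed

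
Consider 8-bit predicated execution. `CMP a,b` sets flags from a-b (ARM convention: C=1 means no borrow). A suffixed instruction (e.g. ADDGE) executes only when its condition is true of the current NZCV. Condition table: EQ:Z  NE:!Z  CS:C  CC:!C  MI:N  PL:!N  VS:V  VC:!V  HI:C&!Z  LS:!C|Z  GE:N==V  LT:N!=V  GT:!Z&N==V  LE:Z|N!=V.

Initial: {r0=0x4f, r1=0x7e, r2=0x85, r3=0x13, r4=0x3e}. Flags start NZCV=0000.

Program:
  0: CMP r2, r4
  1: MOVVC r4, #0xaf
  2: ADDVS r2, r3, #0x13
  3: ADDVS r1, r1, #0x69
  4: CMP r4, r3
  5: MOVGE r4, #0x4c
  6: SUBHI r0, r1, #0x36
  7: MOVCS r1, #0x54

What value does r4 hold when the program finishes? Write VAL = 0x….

VAL = 0x4c

0: ✓ CMP  NZCV=0011
1: · MOVVC
2: ✓ ADDVS  r2←0x26
3: ✓ ADDVS  r1←0xe7
4: ✓ CMP  NZCV=0010
5: ✓ MOVGE  r4←0x4c
6: ✓ SUBHI  r0←0xb1
7: ✓ MOVCS  r1←0x54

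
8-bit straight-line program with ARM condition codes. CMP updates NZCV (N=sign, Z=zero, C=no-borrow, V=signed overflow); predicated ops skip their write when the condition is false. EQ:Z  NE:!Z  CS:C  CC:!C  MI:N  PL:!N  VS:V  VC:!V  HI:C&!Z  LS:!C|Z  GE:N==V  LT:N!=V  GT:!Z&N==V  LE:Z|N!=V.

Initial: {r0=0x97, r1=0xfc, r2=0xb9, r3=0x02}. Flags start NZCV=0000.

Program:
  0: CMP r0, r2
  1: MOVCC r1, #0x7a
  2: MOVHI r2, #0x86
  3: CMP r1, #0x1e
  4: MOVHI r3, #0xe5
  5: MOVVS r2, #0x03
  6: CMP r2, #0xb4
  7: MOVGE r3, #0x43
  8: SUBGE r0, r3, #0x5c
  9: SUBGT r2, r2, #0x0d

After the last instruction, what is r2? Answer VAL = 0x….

VAL = 0xac

[0] flags=1000 → (cmp)
[1] flags=1000 CC?T → r1=0x7a
[2] flags=1000 HI?F → skip
[3] flags=0010 → (cmp)
[4] flags=0010 HI?T → r3=0xe5
[5] flags=0010 VS?F → skip
[6] flags=0010 → (cmp)
[7] flags=0010 GE?T → r3=0x43
[8] flags=0010 GE?T → r0=0xe7
[9] flags=0010 GT?T → r2=0xac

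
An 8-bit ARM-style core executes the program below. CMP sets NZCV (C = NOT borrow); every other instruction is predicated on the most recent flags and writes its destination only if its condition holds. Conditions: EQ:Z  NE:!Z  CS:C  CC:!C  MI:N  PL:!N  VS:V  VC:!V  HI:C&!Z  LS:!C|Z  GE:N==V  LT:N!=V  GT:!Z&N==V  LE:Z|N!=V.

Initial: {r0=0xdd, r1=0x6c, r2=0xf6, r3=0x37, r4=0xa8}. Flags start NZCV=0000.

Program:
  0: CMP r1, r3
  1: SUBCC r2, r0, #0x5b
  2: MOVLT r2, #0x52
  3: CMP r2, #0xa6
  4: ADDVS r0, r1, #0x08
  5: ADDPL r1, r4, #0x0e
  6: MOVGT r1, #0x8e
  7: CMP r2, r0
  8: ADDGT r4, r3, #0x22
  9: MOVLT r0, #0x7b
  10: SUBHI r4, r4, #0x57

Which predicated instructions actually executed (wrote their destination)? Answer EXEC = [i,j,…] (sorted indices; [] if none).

EXEC = [5,6,8,10]

0: ✓ CMP  NZCV=0010
1: · SUBCC
2: · MOVLT
3: ✓ CMP  NZCV=0010
4: · ADDVS
5: ✓ ADDPL  r1←0xb6
6: ✓ MOVGT  r1←0x8e
7: ✓ CMP  NZCV=0010
8: ✓ ADDGT  r4←0x59
9: · MOVLT
10: ✓ SUBHI  r4←0x02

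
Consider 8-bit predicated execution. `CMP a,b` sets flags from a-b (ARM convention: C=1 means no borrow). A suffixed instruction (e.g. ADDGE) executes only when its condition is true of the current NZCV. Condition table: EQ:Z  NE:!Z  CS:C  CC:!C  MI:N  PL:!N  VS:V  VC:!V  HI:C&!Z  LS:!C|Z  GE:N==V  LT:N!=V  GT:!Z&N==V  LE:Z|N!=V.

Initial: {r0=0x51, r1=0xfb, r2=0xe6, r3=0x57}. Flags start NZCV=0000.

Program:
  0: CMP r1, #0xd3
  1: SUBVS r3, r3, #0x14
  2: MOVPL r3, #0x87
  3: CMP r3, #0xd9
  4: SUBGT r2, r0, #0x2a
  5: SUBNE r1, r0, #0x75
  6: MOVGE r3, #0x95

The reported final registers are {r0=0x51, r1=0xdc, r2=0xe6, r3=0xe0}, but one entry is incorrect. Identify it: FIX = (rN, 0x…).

[0] flags=0010 → (cmp)
[1] flags=0010 VS?F → skip
[2] flags=0010 PL?T → r3=0x87
[3] flags=1000 → (cmp)
[4] flags=1000 GT?F → skip
[5] flags=1000 NE?T → r1=0xdc
[6] flags=1000 GE?F → skip

FIX = (r3, 0x87)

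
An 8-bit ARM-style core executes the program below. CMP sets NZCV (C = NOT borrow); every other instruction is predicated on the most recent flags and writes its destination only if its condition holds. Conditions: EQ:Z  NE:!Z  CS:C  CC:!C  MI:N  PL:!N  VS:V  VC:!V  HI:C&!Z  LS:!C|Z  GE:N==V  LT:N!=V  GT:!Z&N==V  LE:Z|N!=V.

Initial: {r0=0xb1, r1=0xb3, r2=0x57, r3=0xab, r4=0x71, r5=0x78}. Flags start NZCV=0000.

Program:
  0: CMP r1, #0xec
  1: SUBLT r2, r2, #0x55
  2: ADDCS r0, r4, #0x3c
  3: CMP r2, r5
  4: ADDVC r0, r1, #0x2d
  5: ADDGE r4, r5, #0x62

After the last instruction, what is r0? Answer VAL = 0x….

VAL = 0xe0

0: ✓ CMP  NZCV=1000
1: ✓ SUBLT  r2←0x02
2: · ADDCS
3: ✓ CMP  NZCV=1000
4: ✓ ADDVC  r0←0xe0
5: · ADDGE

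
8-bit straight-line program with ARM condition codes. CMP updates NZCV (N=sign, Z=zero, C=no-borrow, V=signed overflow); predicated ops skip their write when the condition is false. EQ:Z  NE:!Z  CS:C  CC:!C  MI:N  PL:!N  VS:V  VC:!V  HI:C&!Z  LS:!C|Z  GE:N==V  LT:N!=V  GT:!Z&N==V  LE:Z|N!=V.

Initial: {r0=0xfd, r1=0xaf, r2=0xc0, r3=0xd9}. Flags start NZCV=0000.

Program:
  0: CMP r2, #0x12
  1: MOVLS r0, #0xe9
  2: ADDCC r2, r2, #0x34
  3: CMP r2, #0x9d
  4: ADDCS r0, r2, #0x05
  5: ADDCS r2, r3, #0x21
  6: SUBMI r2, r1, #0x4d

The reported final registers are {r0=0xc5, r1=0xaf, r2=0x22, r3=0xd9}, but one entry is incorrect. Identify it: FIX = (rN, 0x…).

[0] flags=1010 → (cmp)
[1] flags=1010 LS?F → skip
[2] flags=1010 CC?F → skip
[3] flags=0010 → (cmp)
[4] flags=0010 CS?T → r0=0xc5
[5] flags=0010 CS?T → r2=0xfa
[6] flags=0010 MI?F → skip

FIX = (r2, 0xfa)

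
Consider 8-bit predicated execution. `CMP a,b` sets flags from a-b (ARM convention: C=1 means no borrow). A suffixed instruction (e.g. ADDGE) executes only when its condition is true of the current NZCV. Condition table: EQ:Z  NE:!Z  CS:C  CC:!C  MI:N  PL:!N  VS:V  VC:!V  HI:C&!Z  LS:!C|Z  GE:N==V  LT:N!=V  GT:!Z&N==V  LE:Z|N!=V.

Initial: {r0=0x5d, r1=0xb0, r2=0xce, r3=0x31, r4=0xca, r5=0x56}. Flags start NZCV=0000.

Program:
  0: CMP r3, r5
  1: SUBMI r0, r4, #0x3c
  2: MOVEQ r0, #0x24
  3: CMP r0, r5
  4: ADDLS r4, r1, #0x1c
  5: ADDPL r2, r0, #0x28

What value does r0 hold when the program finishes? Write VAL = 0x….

VAL = 0x8e

[0] flags=1000 → (cmp)
[1] flags=1000 MI?T → r0=0x8e
[2] flags=1000 EQ?F → skip
[3] flags=0011 → (cmp)
[4] flags=0011 LS?F → skip
[5] flags=0011 PL?T → r2=0xb6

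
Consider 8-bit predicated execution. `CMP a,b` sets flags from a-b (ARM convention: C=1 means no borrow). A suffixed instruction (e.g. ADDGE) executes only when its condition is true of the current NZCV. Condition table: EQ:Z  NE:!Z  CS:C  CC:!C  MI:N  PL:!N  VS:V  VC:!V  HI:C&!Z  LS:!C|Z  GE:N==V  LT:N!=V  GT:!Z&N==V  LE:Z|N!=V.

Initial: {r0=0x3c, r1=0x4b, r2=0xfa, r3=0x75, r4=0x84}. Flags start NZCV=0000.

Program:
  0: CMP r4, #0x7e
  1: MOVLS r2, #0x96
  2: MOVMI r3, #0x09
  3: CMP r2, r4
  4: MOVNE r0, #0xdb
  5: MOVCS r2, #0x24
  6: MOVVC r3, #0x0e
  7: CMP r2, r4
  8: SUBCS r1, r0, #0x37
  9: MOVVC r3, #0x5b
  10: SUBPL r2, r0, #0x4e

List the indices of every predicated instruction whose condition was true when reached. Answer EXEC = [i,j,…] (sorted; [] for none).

EXEC = [4,5,6]

0: ✓ CMP  NZCV=0011
1: · MOVLS
2: · MOVMI
3: ✓ CMP  NZCV=0010
4: ✓ MOVNE  r0←0xdb
5: ✓ MOVCS  r2←0x24
6: ✓ MOVVC  r3←0x0e
7: ✓ CMP  NZCV=1001
8: · SUBCS
9: · MOVVC
10: · SUBPL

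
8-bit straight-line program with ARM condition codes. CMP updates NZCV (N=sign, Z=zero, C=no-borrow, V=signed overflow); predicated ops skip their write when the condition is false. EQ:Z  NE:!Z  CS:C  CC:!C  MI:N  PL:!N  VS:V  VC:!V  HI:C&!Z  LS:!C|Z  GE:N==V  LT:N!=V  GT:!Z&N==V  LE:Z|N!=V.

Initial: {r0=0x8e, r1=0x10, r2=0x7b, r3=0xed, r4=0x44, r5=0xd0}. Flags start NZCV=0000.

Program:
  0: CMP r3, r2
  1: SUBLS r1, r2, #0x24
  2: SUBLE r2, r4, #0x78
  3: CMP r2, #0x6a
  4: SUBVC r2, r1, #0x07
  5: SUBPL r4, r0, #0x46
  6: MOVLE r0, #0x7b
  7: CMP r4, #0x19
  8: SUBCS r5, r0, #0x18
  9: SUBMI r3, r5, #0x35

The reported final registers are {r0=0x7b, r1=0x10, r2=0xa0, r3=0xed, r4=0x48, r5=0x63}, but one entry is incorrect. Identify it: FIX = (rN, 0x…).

0: ✓ CMP  NZCV=0011
1: · SUBLS
2: ✓ SUBLE  r2←0xcc
3: ✓ CMP  NZCV=0011
4: · SUBVC
5: ✓ SUBPL  r4←0x48
6: ✓ MOVLE  r0←0x7b
7: ✓ CMP  NZCV=0010
8: ✓ SUBCS  r5←0x63
9: · SUBMI

FIX = (r2, 0xcc)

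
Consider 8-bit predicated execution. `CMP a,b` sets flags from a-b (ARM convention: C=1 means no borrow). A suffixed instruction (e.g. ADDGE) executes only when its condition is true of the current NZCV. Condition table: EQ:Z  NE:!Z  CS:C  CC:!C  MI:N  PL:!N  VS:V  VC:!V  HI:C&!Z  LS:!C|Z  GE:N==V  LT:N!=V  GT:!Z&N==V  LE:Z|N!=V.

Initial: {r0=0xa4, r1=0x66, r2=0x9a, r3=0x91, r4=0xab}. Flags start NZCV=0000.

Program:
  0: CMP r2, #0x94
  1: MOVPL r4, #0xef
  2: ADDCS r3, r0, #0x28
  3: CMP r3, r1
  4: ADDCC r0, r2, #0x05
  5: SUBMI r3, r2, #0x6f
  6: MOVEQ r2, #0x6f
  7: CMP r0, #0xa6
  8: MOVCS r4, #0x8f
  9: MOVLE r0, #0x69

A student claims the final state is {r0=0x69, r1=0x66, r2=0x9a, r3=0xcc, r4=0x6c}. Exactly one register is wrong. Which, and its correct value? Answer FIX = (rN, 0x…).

FIX = (r4, 0xef)

0: ✓ CMP  NZCV=0010
1: ✓ MOVPL  r4←0xef
2: ✓ ADDCS  r3←0xcc
3: ✓ CMP  NZCV=0011
4: · ADDCC
5: · SUBMI
6: · MOVEQ
7: ✓ CMP  NZCV=1000
8: · MOVCS
9: ✓ MOVLE  r0←0x69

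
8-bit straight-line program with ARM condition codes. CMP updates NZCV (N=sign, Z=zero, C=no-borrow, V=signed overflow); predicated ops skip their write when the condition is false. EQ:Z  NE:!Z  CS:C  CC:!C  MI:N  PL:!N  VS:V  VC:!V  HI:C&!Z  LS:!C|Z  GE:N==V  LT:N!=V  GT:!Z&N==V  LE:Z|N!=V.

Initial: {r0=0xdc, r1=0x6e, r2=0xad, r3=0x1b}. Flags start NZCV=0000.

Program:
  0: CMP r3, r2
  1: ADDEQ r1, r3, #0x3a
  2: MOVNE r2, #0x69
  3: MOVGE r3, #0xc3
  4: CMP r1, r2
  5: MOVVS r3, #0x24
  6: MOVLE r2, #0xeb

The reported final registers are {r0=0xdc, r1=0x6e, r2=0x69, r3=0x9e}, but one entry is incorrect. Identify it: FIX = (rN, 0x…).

0: ✓ CMP  NZCV=0000
1: · ADDEQ
2: ✓ MOVNE  r2←0x69
3: ✓ MOVGE  r3←0xc3
4: ✓ CMP  NZCV=0010
5: · MOVVS
6: · MOVLE

FIX = (r3, 0xc3)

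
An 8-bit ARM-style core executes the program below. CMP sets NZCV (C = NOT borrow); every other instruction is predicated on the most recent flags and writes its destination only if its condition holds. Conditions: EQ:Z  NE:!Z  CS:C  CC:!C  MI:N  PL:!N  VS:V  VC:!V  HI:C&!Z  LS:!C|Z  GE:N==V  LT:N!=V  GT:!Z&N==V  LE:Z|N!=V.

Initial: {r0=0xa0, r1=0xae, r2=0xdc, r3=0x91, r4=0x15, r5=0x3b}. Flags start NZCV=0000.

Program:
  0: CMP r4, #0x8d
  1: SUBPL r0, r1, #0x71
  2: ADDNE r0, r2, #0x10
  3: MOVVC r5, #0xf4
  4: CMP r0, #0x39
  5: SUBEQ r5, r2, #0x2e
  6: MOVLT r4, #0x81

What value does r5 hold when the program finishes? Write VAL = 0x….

VAL = 0x3b

0: ✓ CMP  NZCV=1001
1: · SUBPL
2: ✓ ADDNE  r0←0xec
3: · MOVVC
4: ✓ CMP  NZCV=1010
5: · SUBEQ
6: ✓ MOVLT  r4←0x81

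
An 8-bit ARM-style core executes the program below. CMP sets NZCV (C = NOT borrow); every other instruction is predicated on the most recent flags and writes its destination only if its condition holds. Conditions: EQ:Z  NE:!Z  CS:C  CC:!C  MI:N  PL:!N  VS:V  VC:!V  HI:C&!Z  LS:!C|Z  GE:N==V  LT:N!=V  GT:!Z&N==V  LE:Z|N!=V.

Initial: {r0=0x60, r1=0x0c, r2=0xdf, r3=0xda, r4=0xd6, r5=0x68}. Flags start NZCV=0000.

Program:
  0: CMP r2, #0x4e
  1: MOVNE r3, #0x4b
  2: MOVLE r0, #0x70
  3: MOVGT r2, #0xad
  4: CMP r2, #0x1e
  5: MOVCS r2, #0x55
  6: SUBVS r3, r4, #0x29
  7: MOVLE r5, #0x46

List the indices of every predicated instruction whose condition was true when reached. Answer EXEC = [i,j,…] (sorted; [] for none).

0: ✓ CMP  NZCV=1010
1: ✓ MOVNE  r3←0x4b
2: ✓ MOVLE  r0←0x70
3: · MOVGT
4: ✓ CMP  NZCV=1010
5: ✓ MOVCS  r2←0x55
6: · SUBVS
7: ✓ MOVLE  r5←0x46

EXEC = [1,2,5,7]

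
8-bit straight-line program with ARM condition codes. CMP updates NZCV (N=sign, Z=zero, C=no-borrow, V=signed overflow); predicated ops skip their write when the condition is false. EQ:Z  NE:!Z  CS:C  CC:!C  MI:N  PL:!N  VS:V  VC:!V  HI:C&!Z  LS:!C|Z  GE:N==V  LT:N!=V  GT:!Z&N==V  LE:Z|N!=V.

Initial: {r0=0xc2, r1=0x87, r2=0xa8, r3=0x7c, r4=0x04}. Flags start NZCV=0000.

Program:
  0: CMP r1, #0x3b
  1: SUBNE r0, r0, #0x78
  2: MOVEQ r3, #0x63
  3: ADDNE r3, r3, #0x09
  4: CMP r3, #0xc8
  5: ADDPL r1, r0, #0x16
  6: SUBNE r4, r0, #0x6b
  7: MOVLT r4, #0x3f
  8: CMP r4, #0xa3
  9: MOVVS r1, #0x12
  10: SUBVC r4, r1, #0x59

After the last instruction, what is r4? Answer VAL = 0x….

0: ✓ CMP  NZCV=0011
1: ✓ SUBNE  r0←0x4a
2: · MOVEQ
3: ✓ ADDNE  r3←0x85
4: ✓ CMP  NZCV=1000
5: · ADDPL
6: ✓ SUBNE  r4←0xdf
7: ✓ MOVLT  r4←0x3f
8: ✓ CMP  NZCV=1001
9: ✓ MOVVS  r1←0x12
10: · SUBVC

VAL = 0x3f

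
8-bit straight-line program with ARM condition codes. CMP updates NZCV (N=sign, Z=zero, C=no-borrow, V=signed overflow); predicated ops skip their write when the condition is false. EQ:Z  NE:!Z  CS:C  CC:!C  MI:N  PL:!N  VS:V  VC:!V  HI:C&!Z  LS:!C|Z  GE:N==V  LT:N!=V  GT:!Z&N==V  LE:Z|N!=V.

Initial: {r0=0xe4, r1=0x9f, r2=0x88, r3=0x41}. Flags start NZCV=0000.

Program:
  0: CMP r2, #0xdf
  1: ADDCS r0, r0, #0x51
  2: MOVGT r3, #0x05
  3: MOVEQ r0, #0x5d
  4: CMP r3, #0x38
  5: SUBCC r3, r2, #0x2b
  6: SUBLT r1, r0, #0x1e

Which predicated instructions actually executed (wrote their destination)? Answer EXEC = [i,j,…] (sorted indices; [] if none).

[0] flags=1000 → (cmp)
[1] flags=1000 CS?F → skip
[2] flags=1000 GT?F → skip
[3] flags=1000 EQ?F → skip
[4] flags=0010 → (cmp)
[5] flags=0010 CC?F → skip
[6] flags=0010 LT?F → skip

EXEC = []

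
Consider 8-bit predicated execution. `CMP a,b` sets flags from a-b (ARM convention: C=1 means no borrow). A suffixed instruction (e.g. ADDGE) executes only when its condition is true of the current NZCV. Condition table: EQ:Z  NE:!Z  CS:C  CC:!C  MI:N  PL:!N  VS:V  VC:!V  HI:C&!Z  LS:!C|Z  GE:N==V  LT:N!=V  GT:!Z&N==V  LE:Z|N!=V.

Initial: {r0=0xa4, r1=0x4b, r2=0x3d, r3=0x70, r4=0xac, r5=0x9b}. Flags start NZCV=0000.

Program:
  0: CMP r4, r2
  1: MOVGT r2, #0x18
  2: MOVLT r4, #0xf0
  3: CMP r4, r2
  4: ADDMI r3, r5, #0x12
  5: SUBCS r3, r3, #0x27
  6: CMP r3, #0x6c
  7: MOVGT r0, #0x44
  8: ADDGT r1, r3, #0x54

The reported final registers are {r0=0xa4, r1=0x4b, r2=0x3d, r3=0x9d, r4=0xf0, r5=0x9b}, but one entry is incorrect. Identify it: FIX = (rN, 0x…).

[0] flags=0011 → (cmp)
[1] flags=0011 GT?F → skip
[2] flags=0011 LT?T → r4=0xf0
[3] flags=1010 → (cmp)
[4] flags=1010 MI?T → r3=0xad
[5] flags=1010 CS?T → r3=0x86
[6] flags=0011 → (cmp)
[7] flags=0011 GT?F → skip
[8] flags=0011 GT?F → skip

FIX = (r3, 0x86)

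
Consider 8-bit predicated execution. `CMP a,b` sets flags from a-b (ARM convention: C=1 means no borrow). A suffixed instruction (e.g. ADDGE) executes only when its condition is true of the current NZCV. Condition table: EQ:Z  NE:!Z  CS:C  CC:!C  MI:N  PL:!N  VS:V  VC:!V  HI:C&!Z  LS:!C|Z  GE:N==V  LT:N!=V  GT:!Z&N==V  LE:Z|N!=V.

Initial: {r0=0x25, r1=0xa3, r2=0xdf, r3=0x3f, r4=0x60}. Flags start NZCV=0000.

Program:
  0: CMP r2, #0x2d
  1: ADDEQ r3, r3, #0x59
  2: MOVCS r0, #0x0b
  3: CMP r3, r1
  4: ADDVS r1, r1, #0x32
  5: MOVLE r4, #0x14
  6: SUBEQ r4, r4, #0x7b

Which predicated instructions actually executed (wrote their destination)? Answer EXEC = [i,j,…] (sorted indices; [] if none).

EXEC = [2,4]

[0] flags=1010 → (cmp)
[1] flags=1010 EQ?F → skip
[2] flags=1010 CS?T → r0=0x0b
[3] flags=1001 → (cmp)
[4] flags=1001 VS?T → r1=0xd5
[5] flags=1001 LE?F → skip
[6] flags=1001 EQ?F → skip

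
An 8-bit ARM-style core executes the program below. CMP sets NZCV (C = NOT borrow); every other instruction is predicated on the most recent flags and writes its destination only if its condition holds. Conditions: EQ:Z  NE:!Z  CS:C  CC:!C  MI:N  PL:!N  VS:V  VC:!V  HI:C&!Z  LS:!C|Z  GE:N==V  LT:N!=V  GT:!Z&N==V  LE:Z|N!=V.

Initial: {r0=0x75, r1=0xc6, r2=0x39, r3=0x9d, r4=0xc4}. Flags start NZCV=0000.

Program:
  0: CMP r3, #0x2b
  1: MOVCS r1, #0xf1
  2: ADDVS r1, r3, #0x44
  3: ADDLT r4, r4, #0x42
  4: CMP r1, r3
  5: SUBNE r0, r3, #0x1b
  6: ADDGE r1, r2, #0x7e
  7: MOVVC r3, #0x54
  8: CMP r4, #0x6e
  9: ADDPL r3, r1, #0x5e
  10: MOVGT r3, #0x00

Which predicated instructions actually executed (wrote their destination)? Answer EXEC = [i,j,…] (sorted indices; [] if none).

EXEC = [1,2,3,5,6,7]

0: ✓ CMP  NZCV=0011
1: ✓ MOVCS  r1←0xf1
2: ✓ ADDVS  r1←0xe1
3: ✓ ADDLT  r4←0x06
4: ✓ CMP  NZCV=0010
5: ✓ SUBNE  r0←0x82
6: ✓ ADDGE  r1←0xb7
7: ✓ MOVVC  r3←0x54
8: ✓ CMP  NZCV=1000
9: · ADDPL
10: · MOVGT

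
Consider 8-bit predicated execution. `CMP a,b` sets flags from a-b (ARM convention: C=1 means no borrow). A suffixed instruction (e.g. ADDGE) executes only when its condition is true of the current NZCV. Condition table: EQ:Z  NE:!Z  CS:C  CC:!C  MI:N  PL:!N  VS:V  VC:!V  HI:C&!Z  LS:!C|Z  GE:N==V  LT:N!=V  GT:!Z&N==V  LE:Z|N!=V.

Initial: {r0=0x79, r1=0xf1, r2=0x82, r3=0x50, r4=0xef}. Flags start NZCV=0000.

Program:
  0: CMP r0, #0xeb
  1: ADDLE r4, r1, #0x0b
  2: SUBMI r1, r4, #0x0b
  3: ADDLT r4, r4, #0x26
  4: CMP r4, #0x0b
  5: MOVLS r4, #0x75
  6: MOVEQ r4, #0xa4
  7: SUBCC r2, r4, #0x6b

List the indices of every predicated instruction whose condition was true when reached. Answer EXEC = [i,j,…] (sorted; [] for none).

[0] flags=1001 → (cmp)
[1] flags=1001 LE?F → skip
[2] flags=1001 MI?T → r1=0xe4
[3] flags=1001 LT?F → skip
[4] flags=1010 → (cmp)
[5] flags=1010 LS?F → skip
[6] flags=1010 EQ?F → skip
[7] flags=1010 CC?F → skip

EXEC = [2]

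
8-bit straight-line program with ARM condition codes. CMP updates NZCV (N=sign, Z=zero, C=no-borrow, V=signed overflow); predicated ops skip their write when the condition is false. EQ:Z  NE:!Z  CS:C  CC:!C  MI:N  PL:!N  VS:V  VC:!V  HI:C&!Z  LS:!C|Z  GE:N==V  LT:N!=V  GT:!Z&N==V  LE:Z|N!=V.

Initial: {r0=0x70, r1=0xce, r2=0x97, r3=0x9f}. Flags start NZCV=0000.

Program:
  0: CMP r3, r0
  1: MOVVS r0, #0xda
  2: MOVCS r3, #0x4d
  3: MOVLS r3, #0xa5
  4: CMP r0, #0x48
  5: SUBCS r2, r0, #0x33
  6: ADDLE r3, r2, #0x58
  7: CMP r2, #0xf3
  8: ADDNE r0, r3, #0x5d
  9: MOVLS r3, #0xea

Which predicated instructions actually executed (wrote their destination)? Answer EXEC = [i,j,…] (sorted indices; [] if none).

EXEC = [1,2,5,6,8,9]

0: ✓ CMP  NZCV=0011
1: ✓ MOVVS  r0←0xda
2: ✓ MOVCS  r3←0x4d
3: · MOVLS
4: ✓ CMP  NZCV=1010
5: ✓ SUBCS  r2←0xa7
6: ✓ ADDLE  r3←0xff
7: ✓ CMP  NZCV=1000
8: ✓ ADDNE  r0←0x5c
9: ✓ MOVLS  r3←0xea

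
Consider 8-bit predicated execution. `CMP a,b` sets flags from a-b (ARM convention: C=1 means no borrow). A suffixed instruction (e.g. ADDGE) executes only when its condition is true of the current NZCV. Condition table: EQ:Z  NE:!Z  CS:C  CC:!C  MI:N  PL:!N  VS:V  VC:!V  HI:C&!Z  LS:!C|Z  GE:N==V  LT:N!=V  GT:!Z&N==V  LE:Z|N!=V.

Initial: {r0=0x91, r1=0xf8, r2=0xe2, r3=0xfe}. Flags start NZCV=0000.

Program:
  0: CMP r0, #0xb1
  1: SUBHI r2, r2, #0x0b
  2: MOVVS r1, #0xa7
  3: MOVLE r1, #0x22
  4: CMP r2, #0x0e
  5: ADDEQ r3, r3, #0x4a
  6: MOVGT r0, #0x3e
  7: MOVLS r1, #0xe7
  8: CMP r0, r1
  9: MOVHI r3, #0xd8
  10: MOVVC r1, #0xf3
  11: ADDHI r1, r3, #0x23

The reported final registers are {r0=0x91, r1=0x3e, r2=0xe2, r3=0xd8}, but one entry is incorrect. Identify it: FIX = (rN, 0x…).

0: ✓ CMP  NZCV=1000
1: · SUBHI
2: · MOVVS
3: ✓ MOVLE  r1←0x22
4: ✓ CMP  NZCV=1010
5: · ADDEQ
6: · MOVGT
7: · MOVLS
8: ✓ CMP  NZCV=0011
9: ✓ MOVHI  r3←0xd8
10: · MOVVC
11: ✓ ADDHI  r1←0xfb

FIX = (r1, 0xfb)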